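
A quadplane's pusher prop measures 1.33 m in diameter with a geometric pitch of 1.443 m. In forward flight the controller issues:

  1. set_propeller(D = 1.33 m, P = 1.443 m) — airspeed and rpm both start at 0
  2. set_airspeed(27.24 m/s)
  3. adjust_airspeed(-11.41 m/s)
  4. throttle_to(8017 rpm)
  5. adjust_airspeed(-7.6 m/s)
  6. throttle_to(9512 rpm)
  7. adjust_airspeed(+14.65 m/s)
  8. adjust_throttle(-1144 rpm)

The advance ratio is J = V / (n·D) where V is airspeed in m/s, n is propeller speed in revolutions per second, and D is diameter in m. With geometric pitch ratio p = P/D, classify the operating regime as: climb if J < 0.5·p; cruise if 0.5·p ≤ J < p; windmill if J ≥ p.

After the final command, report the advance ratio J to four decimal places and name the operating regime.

set_propeller: D = 1.33 m, P = 1.443 m (p = P/D = 1.084962); state ← (V=0, rpm=0)
set_airspeed(27.24): V ← 27.24 m/s
adjust_airspeed(-11.41): V ← 27.24 -11.41 = 15.83 m/s
throttle_to(8017): rpm ← 8017
adjust_airspeed(-7.6): V ← 15.83 -7.6 = 8.23 m/s
throttle_to(9512): rpm ← 9512
adjust_airspeed(+14.65): V ← 8.23 +14.65 = 22.88 m/s
adjust_throttle(-1144): rpm ← 9512 -1144 = 8368
final state: V = 22.88 m/s, rpm = 8368 → n = rpm/60 = 139.466667 rev/s
J = V / (n·D) = 22.88 / (139.466667 × 1.33) = 0.123349
regime bands: climb J<0.5425 | cruise [0.5425, 1.0850) | windmill J≥1.0850
J = 0.1233 → climb

J = 0.1233, regime = climb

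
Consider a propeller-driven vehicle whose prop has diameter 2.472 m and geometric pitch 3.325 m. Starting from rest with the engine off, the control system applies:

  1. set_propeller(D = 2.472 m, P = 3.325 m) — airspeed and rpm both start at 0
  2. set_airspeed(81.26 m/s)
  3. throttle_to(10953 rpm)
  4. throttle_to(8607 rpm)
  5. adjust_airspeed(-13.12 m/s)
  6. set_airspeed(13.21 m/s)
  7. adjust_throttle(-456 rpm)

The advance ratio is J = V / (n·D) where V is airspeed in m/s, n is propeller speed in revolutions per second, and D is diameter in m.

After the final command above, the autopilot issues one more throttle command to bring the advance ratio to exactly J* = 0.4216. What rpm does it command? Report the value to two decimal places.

set_propeller: D = 2.472 m, P = 3.325 m (p = P/D = 1.345065); state ← (V=0, rpm=0)
set_airspeed(81.26): V ← 81.26 m/s
throttle_to(10953): rpm ← 10953
throttle_to(8607): rpm ← 8607
adjust_airspeed(-13.12): V ← 81.26 -13.12 = 68.14 m/s
set_airspeed(13.21): V ← 13.21 m/s
adjust_throttle(-456): rpm ← 8607 -456 = 8151
final state: V = 13.21 m/s, rpm = 8151 → n = rpm/60 = 135.850000 rev/s
target J* = 0.4216; solve J* = V/(n·D) for n: n = V/(J*·D) = 13.21/(0.4216 × 2.472) = 12.675169 rev/s
rpm = 60·n = 760.510123

rpm = 760.51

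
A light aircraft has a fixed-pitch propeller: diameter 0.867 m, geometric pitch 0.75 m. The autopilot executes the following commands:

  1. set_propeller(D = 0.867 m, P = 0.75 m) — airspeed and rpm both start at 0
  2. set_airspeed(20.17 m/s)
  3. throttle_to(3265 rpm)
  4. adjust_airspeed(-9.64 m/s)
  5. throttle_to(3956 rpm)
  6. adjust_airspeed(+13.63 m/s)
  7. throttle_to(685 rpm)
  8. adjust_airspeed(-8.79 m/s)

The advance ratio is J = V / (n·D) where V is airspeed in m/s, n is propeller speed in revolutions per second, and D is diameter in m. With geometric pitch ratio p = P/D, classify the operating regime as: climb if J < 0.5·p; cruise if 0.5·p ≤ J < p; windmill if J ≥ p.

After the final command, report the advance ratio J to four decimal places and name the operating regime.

set_propeller: D = 0.867 m, P = 0.75 m (p = P/D = 0.865052); state ← (V=0, rpm=0)
set_airspeed(20.17): V ← 20.17 m/s
throttle_to(3265): rpm ← 3265
adjust_airspeed(-9.64): V ← 20.17 -9.64 = 10.53 m/s
throttle_to(3956): rpm ← 3956
adjust_airspeed(+13.63): V ← 10.53 +13.63 = 24.16 m/s
throttle_to(685): rpm ← 685
adjust_airspeed(-8.79): V ← 24.16 -8.79 = 15.37 m/s
final state: V = 15.37 m/s, rpm = 685 → n = rpm/60 = 11.416667 rev/s
J = V / (n·D) = 15.37 / (11.416667 × 0.867) = 1.552800
regime bands: climb J<0.4325 | cruise [0.4325, 0.8651) | windmill J≥0.8651
J = 1.5528 → windmill

J = 1.5528, regime = windmill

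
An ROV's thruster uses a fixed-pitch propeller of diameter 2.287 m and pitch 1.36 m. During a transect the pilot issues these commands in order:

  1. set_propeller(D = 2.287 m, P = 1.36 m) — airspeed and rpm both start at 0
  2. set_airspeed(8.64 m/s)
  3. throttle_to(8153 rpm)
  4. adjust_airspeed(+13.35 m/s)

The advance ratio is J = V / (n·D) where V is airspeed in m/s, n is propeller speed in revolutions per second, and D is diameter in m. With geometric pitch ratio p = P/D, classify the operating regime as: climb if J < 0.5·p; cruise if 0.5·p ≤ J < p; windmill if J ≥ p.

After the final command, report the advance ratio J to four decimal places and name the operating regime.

set_propeller: D = 2.287 m, P = 1.36 m (p = P/D = 0.594666); state ← (V=0, rpm=0)
set_airspeed(8.64): V ← 8.64 m/s
throttle_to(8153): rpm ← 8153
adjust_airspeed(+13.35): V ← 8.64 +13.35 = 21.99 m/s
final state: V = 21.99 m/s, rpm = 8153 → n = rpm/60 = 135.883333 rev/s
J = V / (n·D) = 21.99 / (135.883333 × 2.287) = 0.070761
regime bands: climb J<0.2973 | cruise [0.2973, 0.5947) | windmill J≥0.5947
J = 0.0708 → climb

J = 0.0708, regime = climb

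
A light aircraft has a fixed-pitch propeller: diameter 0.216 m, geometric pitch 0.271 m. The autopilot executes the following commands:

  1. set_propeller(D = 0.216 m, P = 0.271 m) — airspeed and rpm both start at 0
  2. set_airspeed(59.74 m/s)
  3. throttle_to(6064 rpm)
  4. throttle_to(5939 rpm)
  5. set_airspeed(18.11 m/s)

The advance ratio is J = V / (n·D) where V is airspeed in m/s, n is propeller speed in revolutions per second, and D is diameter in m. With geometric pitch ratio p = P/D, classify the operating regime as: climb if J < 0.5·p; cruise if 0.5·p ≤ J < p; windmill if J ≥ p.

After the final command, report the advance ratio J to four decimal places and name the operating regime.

J = 0.8470, regime = cruise

set_propeller: D = 0.216 m, P = 0.271 m (p = P/D = 1.254630); state ← (V=0, rpm=0)
set_airspeed(59.74): V ← 59.74 m/s
throttle_to(6064): rpm ← 6064
throttle_to(5939): rpm ← 5939
set_airspeed(18.11): V ← 18.11 m/s
final state: V = 18.11 m/s, rpm = 5939 → n = rpm/60 = 98.983333 rev/s
J = V / (n·D) = 18.11 / (98.983333 × 0.216) = 0.847037
regime bands: climb J<0.6273 | cruise [0.6273, 1.2546) | windmill J≥1.2546
J = 0.8470 → cruise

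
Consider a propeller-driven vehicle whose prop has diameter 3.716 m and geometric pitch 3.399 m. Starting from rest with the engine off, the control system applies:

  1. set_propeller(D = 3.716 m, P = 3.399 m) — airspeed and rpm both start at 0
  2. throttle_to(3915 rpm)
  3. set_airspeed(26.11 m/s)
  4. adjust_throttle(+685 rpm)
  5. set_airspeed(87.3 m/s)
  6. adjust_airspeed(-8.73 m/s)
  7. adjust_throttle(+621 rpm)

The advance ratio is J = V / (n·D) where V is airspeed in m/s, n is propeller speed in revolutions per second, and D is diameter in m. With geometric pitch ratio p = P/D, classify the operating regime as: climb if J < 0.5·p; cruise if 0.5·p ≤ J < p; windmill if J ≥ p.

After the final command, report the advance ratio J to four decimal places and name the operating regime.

J = 0.2430, regime = climb

set_propeller: D = 3.716 m, P = 3.399 m (p = P/D = 0.914693); state ← (V=0, rpm=0)
throttle_to(3915): rpm ← 3915
set_airspeed(26.11): V ← 26.11 m/s
adjust_throttle(+685): rpm ← 3915 +685 = 4600
set_airspeed(87.3): V ← 87.3 m/s
adjust_airspeed(-8.73): V ← 87.3 -8.73 = 78.57 m/s
adjust_throttle(+621): rpm ← 4600 +621 = 5221
final state: V = 78.57 m/s, rpm = 5221 → n = rpm/60 = 87.016667 rev/s
J = V / (n·D) = 78.57 / (87.016667 × 3.716) = 0.242985
regime bands: climb J<0.4573 | cruise [0.4573, 0.9147) | windmill J≥0.9147
J = 0.2430 → climb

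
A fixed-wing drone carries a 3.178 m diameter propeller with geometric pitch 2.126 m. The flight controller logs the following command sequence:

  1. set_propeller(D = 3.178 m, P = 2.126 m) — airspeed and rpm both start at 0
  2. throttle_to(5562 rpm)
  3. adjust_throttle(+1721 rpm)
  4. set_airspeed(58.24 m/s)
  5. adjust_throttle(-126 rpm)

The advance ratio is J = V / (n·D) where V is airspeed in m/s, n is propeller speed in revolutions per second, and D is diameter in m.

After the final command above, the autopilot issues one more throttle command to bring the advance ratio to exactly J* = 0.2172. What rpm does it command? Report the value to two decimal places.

set_propeller: D = 3.178 m, P = 2.126 m (p = P/D = 0.668974); state ← (V=0, rpm=0)
throttle_to(5562): rpm ← 5562
adjust_throttle(+1721): rpm ← 5562 +1721 = 7283
set_airspeed(58.24): V ← 58.24 m/s
adjust_throttle(-126): rpm ← 7283 -126 = 7157
final state: V = 58.24 m/s, rpm = 7157 → n = rpm/60 = 119.283333 rev/s
target J* = 0.2172; solve J* = V/(n·D) for n: n = V/(J*·D) = 58.24/(0.2172 × 3.178) = 84.373808 rev/s
rpm = 60·n = 5062.428505

rpm = 5062.43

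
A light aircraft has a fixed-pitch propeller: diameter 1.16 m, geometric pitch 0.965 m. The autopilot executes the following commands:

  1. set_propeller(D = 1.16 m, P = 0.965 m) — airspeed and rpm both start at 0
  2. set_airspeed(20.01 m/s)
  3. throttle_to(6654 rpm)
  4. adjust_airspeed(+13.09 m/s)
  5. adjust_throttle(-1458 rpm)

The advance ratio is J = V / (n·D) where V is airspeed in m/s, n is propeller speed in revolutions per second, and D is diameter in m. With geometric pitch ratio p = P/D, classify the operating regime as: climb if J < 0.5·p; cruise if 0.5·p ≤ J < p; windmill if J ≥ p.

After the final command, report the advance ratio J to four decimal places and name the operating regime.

set_propeller: D = 1.16 m, P = 0.965 m (p = P/D = 0.831897); state ← (V=0, rpm=0)
set_airspeed(20.01): V ← 20.01 m/s
throttle_to(6654): rpm ← 6654
adjust_airspeed(+13.09): V ← 20.01 +13.09 = 33.1 m/s
adjust_throttle(-1458): rpm ← 6654 -1458 = 5196
final state: V = 33.1 m/s, rpm = 5196 → n = rpm/60 = 86.600000 rev/s
J = V / (n·D) = 33.1 / (86.600000 × 1.16) = 0.329497
regime bands: climb J<0.4159 | cruise [0.4159, 0.8319) | windmill J≥0.8319
J = 0.3295 → climb

J = 0.3295, regime = climb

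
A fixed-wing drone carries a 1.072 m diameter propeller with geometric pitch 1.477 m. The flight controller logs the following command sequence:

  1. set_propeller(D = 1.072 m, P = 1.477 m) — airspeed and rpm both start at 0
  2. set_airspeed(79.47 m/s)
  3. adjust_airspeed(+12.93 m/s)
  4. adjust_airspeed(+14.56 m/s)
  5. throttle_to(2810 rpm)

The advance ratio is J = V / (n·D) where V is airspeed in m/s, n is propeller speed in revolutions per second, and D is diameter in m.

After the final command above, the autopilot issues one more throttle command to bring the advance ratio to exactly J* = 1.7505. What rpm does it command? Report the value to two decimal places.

rpm = 3419.92

set_propeller: D = 1.072 m, P = 1.477 m (p = P/D = 1.377799); state ← (V=0, rpm=0)
set_airspeed(79.47): V ← 79.47 m/s
adjust_airspeed(+12.93): V ← 79.47 +12.93 = 92.4 m/s
adjust_airspeed(+14.56): V ← 92.4 +14.56 = 106.96 m/s
throttle_to(2810): rpm ← 2810
final state: V = 106.96 m/s, rpm = 2810 → n = rpm/60 = 46.833333 rev/s
target J* = 1.7505; solve J* = V/(n·D) for n: n = V/(J*·D) = 106.96/(1.7505 × 1.072) = 56.998640 rev/s
rpm = 60·n = 3419.918403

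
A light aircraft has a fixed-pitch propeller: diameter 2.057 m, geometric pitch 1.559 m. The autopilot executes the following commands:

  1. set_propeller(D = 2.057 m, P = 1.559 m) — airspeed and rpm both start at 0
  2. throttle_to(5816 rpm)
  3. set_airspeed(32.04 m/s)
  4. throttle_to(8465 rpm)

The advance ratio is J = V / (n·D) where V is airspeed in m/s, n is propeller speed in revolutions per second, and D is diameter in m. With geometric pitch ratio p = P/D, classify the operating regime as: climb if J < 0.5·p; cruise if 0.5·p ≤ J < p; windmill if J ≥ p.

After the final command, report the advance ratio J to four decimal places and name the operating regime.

set_propeller: D = 2.057 m, P = 1.559 m (p = P/D = 0.757900); state ← (V=0, rpm=0)
throttle_to(5816): rpm ← 5816
set_airspeed(32.04): V ← 32.04 m/s
throttle_to(8465): rpm ← 8465
final state: V = 32.04 m/s, rpm = 8465 → n = rpm/60 = 141.083333 rev/s
J = V / (n·D) = 32.04 / (141.083333 × 2.057) = 0.110403
regime bands: climb J<0.3789 | cruise [0.3789, 0.7579) | windmill J≥0.7579
J = 0.1104 → climb

J = 0.1104, regime = climb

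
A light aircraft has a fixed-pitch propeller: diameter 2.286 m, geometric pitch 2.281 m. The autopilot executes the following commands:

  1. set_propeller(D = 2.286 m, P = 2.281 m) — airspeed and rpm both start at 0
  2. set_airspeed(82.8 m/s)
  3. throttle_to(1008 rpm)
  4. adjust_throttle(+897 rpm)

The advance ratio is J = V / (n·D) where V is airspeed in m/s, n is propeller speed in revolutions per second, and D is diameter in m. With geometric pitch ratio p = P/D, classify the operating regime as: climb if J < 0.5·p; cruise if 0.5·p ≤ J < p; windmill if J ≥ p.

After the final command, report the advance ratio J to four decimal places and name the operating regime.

set_propeller: D = 2.286 m, P = 2.281 m (p = P/D = 0.997813); state ← (V=0, rpm=0)
set_airspeed(82.8): V ← 82.8 m/s
throttle_to(1008): rpm ← 1008
adjust_throttle(+897): rpm ← 1008 +897 = 1905
final state: V = 82.8 m/s, rpm = 1905 → n = rpm/60 = 31.750000 rev/s
J = V / (n·D) = 82.8 / (31.750000 × 2.286) = 1.140802
regime bands: climb J<0.4989 | cruise [0.4989, 0.9978) | windmill J≥0.9978
J = 1.1408 → windmill

J = 1.1408, regime = windmill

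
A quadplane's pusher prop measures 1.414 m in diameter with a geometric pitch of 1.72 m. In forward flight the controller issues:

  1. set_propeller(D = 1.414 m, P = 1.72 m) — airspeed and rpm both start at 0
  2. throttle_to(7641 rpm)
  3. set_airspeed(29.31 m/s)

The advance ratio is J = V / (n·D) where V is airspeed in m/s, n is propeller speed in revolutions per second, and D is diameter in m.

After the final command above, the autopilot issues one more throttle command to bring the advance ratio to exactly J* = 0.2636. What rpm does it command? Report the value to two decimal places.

rpm = 4718.16

set_propeller: D = 1.414 m, P = 1.72 m (p = P/D = 1.216407); state ← (V=0, rpm=0)
throttle_to(7641): rpm ← 7641
set_airspeed(29.31): V ← 29.31 m/s
final state: V = 29.31 m/s, rpm = 7641 → n = rpm/60 = 127.350000 rev/s
target J* = 0.2636; solve J* = V/(n·D) for n: n = V/(J*·D) = 29.31/(0.2636 × 1.414) = 78.635926 rev/s
rpm = 60·n = 4718.155535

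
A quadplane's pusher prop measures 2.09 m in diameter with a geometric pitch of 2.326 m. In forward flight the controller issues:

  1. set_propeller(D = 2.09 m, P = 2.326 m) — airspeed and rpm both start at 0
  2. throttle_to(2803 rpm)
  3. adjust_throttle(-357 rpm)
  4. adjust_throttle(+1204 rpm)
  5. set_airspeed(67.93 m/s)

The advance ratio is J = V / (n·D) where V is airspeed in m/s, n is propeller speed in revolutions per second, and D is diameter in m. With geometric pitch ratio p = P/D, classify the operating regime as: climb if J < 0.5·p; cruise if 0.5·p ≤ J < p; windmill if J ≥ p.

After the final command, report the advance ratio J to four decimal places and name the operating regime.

J = 0.5343, regime = climb

set_propeller: D = 2.09 m, P = 2.326 m (p = P/D = 1.112919); state ← (V=0, rpm=0)
throttle_to(2803): rpm ← 2803
adjust_throttle(-357): rpm ← 2803 -357 = 2446
adjust_throttle(+1204): rpm ← 2446 +1204 = 3650
set_airspeed(67.93): V ← 67.93 m/s
final state: V = 67.93 m/s, rpm = 3650 → n = rpm/60 = 60.833333 rev/s
J = V / (n·D) = 67.93 / (60.833333 × 2.09) = 0.534286
regime bands: climb J<0.5565 | cruise [0.5565, 1.1129) | windmill J≥1.1129
J = 0.5343 → climb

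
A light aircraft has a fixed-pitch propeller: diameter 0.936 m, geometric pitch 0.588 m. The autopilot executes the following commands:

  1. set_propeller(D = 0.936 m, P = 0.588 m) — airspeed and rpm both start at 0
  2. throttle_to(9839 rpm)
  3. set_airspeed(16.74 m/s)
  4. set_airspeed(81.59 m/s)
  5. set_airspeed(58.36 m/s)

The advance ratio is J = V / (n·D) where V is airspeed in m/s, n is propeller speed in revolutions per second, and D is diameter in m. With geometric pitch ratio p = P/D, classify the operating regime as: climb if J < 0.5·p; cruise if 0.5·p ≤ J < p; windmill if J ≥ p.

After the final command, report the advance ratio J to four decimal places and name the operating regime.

set_propeller: D = 0.936 m, P = 0.588 m (p = P/D = 0.628205); state ← (V=0, rpm=0)
throttle_to(9839): rpm ← 9839
set_airspeed(16.74): V ← 16.74 m/s
set_airspeed(81.59): V ← 81.59 m/s
set_airspeed(58.36): V ← 58.36 m/s
final state: V = 58.36 m/s, rpm = 9839 → n = rpm/60 = 163.983333 rev/s
J = V / (n·D) = 58.36 / (163.983333 × 0.936) = 0.380224
regime bands: climb J<0.3141 | cruise [0.3141, 0.6282) | windmill J≥0.6282
J = 0.3802 → cruise

J = 0.3802, regime = cruise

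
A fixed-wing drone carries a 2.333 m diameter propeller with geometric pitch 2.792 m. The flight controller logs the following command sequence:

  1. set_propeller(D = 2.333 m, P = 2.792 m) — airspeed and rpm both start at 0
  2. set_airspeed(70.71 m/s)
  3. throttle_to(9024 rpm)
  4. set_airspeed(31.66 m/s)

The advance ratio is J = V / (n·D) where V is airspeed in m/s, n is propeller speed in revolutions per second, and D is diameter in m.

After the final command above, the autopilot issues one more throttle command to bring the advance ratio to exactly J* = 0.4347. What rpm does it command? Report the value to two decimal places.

rpm = 1873.09

set_propeller: D = 2.333 m, P = 2.792 m (p = P/D = 1.196742); state ← (V=0, rpm=0)
set_airspeed(70.71): V ← 70.71 m/s
throttle_to(9024): rpm ← 9024
set_airspeed(31.66): V ← 31.66 m/s
final state: V = 31.66 m/s, rpm = 9024 → n = rpm/60 = 150.400000 rev/s
target J* = 0.4347; solve J* = V/(n·D) for n: n = V/(J*·D) = 31.66/(0.4347 × 2.333) = 31.218105 rev/s
rpm = 60·n = 1873.086276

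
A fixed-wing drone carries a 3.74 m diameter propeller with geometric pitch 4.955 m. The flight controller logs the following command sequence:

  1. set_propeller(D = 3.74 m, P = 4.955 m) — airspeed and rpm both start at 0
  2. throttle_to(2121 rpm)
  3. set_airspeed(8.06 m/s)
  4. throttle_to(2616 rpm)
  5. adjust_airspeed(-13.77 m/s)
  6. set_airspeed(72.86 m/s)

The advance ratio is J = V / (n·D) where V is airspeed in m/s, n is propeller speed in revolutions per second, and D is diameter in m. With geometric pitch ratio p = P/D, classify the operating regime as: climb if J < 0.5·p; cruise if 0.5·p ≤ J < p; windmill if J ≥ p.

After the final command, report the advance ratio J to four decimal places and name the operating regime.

J = 0.4468, regime = climb

set_propeller: D = 3.74 m, P = 4.955 m (p = P/D = 1.324866); state ← (V=0, rpm=0)
throttle_to(2121): rpm ← 2121
set_airspeed(8.06): V ← 8.06 m/s
throttle_to(2616): rpm ← 2616
adjust_airspeed(-13.77): V ← 8.06 -13.77 = -5.71 m/s
set_airspeed(72.86): V ← 72.86 m/s
final state: V = 72.86 m/s, rpm = 2616 → n = rpm/60 = 43.600000 rev/s
J = V / (n·D) = 72.86 / (43.600000 × 3.74) = 0.446818
regime bands: climb J<0.6624 | cruise [0.6624, 1.3249) | windmill J≥1.3249
J = 0.4468 → climb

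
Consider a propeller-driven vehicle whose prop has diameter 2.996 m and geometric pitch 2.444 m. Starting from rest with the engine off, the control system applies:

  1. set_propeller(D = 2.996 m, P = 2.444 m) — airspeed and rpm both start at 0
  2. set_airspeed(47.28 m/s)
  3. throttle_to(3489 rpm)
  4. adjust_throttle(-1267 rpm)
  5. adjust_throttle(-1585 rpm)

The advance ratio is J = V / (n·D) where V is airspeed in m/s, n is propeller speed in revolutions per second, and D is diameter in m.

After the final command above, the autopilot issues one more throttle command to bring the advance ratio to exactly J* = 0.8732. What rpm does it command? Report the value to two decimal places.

set_propeller: D = 2.996 m, P = 2.444 m (p = P/D = 0.815754); state ← (V=0, rpm=0)
set_airspeed(47.28): V ← 47.28 m/s
throttle_to(3489): rpm ← 3489
adjust_throttle(-1267): rpm ← 3489 -1267 = 2222
adjust_throttle(-1585): rpm ← 2222 -1585 = 637
final state: V = 47.28 m/s, rpm = 637 → n = rpm/60 = 10.616667 rev/s
target J* = 0.8732; solve J* = V/(n·D) for n: n = V/(J*·D) = 47.28/(0.8732 × 2.996) = 18.072654 rev/s
rpm = 60·n = 1084.359234

rpm = 1084.36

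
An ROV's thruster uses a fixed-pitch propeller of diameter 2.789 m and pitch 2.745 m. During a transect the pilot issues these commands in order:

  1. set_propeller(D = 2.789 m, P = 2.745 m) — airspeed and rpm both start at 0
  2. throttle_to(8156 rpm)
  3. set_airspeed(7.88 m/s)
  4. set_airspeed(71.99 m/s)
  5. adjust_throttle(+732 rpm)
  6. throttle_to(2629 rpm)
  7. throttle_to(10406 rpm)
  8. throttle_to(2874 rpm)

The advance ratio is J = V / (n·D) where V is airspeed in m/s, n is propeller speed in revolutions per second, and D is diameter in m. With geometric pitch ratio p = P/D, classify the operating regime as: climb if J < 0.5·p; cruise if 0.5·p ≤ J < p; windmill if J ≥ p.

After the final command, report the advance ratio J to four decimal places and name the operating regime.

J = 0.5389, regime = cruise

set_propeller: D = 2.789 m, P = 2.745 m (p = P/D = 0.984224); state ← (V=0, rpm=0)
throttle_to(8156): rpm ← 8156
set_airspeed(7.88): V ← 7.88 m/s
set_airspeed(71.99): V ← 71.99 m/s
adjust_throttle(+732): rpm ← 8156 +732 = 8888
throttle_to(2629): rpm ← 2629
throttle_to(10406): rpm ← 10406
throttle_to(2874): rpm ← 2874
final state: V = 71.99 m/s, rpm = 2874 → n = rpm/60 = 47.900000 rev/s
J = V / (n·D) = 71.99 / (47.900000 × 2.789) = 0.538875
regime bands: climb J<0.4921 | cruise [0.4921, 0.9842) | windmill J≥0.9842
J = 0.5389 → cruise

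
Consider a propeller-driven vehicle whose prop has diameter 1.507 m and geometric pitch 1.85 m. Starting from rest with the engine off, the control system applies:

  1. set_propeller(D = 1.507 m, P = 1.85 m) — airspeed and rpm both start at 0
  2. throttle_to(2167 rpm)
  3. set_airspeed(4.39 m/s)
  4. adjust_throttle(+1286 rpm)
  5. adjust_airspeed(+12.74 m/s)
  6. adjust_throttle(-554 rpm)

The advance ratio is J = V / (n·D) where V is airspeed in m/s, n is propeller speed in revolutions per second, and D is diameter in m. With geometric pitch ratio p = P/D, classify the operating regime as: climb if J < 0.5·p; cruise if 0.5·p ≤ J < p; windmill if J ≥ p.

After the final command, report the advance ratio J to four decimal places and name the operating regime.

J = 0.2353, regime = climb

set_propeller: D = 1.507 m, P = 1.85 m (p = P/D = 1.227605); state ← (V=0, rpm=0)
throttle_to(2167): rpm ← 2167
set_airspeed(4.39): V ← 4.39 m/s
adjust_throttle(+1286): rpm ← 2167 +1286 = 3453
adjust_airspeed(+12.74): V ← 4.39 +12.74 = 17.13 m/s
adjust_throttle(-554): rpm ← 3453 -554 = 2899
final state: V = 17.13 m/s, rpm = 2899 → n = rpm/60 = 48.316667 rev/s
J = V / (n·D) = 17.13 / (48.316667 × 1.507) = 0.235259
regime bands: climb J<0.6138 | cruise [0.6138, 1.2276) | windmill J≥1.2276
J = 0.2353 → climb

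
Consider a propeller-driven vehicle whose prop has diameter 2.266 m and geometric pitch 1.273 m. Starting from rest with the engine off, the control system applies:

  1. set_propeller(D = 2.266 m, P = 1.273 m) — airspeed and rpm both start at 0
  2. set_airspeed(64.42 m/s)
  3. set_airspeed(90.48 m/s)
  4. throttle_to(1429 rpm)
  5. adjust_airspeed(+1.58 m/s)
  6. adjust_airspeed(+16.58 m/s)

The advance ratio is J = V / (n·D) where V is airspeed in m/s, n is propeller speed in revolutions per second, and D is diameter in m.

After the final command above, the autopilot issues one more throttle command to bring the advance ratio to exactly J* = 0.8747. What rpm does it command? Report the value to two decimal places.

rpm = 3288.68

set_propeller: D = 2.266 m, P = 1.273 m (p = P/D = 0.561783); state ← (V=0, rpm=0)
set_airspeed(64.42): V ← 64.42 m/s
set_airspeed(90.48): V ← 90.48 m/s
throttle_to(1429): rpm ← 1429
adjust_airspeed(+1.58): V ← 90.48 +1.58 = 92.06 m/s
adjust_airspeed(+16.58): V ← 92.06 +16.58 = 108.64 m/s
final state: V = 108.64 m/s, rpm = 1429 → n = rpm/60 = 23.816667 rev/s
target J* = 0.8747; solve J* = V/(n·D) for n: n = V/(J*·D) = 108.64/(0.8747 × 2.266) = 54.811379 rev/s
rpm = 60·n = 3288.682712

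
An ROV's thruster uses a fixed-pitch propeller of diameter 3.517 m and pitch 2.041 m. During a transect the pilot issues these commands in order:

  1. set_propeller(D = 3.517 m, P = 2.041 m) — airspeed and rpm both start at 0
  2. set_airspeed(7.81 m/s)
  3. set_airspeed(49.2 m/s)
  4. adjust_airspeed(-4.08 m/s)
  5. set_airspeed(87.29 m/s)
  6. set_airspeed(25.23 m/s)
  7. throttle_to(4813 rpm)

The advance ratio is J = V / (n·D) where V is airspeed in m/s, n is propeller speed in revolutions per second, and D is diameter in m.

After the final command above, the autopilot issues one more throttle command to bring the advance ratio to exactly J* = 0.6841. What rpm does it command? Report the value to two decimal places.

set_propeller: D = 3.517 m, P = 2.041 m (p = P/D = 0.580324); state ← (V=0, rpm=0)
set_airspeed(7.81): V ← 7.81 m/s
set_airspeed(49.2): V ← 49.2 m/s
adjust_airspeed(-4.08): V ← 49.2 -4.08 = 45.12 m/s
set_airspeed(87.29): V ← 87.29 m/s
set_airspeed(25.23): V ← 25.23 m/s
throttle_to(4813): rpm ← 4813
final state: V = 25.23 m/s, rpm = 4813 → n = rpm/60 = 80.216667 rev/s
target J* = 0.6841; solve J* = V/(n·D) for n: n = V/(J*·D) = 25.23/(0.6841 × 3.517) = 10.486373 rev/s
rpm = 60·n = 629.182366

rpm = 629.18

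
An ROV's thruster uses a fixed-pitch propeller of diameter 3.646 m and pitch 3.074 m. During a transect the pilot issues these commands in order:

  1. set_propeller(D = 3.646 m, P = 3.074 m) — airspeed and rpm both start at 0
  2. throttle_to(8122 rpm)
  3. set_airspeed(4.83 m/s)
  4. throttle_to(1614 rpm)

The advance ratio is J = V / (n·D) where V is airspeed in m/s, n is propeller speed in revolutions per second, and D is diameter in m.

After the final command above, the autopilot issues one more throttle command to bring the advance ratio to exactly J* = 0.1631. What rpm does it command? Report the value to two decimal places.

rpm = 487.34

set_propeller: D = 3.646 m, P = 3.074 m (p = P/D = 0.843116); state ← (V=0, rpm=0)
throttle_to(8122): rpm ← 8122
set_airspeed(4.83): V ← 4.83 m/s
throttle_to(1614): rpm ← 1614
final state: V = 4.83 m/s, rpm = 1614 → n = rpm/60 = 26.900000 rev/s
target J* = 0.1631; solve J* = V/(n·D) for n: n = V/(J*·D) = 4.83/(0.1631 × 3.646) = 8.122253 rev/s
rpm = 60·n = 487.335171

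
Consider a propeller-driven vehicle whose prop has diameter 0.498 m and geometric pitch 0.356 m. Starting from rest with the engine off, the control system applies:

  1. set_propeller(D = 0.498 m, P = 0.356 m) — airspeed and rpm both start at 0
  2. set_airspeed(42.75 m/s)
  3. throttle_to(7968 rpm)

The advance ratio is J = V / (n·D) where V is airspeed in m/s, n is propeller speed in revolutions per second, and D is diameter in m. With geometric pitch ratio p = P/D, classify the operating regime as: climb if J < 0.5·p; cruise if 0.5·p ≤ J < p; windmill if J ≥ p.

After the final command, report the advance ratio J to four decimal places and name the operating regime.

J = 0.6464, regime = cruise

set_propeller: D = 0.498 m, P = 0.356 m (p = P/D = 0.714859); state ← (V=0, rpm=0)
set_airspeed(42.75): V ← 42.75 m/s
throttle_to(7968): rpm ← 7968
final state: V = 42.75 m/s, rpm = 7968 → n = rpm/60 = 132.800000 rev/s
J = V / (n·D) = 42.75 / (132.800000 × 0.498) = 0.646411
regime bands: climb J<0.3574 | cruise [0.3574, 0.7149) | windmill J≥0.7149
J = 0.6464 → cruise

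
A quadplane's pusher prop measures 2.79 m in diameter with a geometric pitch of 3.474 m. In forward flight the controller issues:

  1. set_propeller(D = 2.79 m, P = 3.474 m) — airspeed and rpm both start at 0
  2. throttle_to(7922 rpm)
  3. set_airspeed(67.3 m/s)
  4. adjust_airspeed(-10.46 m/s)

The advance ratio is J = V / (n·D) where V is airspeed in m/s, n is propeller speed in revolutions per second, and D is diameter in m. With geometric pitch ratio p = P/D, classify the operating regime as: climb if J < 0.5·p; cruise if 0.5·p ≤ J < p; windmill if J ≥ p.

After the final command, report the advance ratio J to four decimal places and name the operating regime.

set_propeller: D = 2.79 m, P = 3.474 m (p = P/D = 1.245161); state ← (V=0, rpm=0)
throttle_to(7922): rpm ← 7922
set_airspeed(67.3): V ← 67.3 m/s
adjust_airspeed(-10.46): V ← 67.3 -10.46 = 56.84 m/s
final state: V = 56.84 m/s, rpm = 7922 → n = rpm/60 = 132.033333 rev/s
J = V / (n·D) = 56.84 / (132.033333 × 2.79) = 0.154300
regime bands: climb J<0.6226 | cruise [0.6226, 1.2452) | windmill J≥1.2452
J = 0.1543 → climb

J = 0.1543, regime = climb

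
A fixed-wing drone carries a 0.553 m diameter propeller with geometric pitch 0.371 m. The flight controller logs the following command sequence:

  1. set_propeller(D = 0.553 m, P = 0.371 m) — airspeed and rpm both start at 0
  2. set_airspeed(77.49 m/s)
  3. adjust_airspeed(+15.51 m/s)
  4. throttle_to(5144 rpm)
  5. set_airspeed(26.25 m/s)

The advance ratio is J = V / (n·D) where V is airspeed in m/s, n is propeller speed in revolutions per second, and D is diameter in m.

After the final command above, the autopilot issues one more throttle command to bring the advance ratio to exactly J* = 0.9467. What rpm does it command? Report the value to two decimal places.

rpm = 3008.45

set_propeller: D = 0.553 m, P = 0.371 m (p = P/D = 0.670886); state ← (V=0, rpm=0)
set_airspeed(77.49): V ← 77.49 m/s
adjust_airspeed(+15.51): V ← 77.49 +15.51 = 93 m/s
throttle_to(5144): rpm ← 5144
set_airspeed(26.25): V ← 26.25 m/s
final state: V = 26.25 m/s, rpm = 5144 → n = rpm/60 = 85.733333 rev/s
target J* = 0.9467; solve J* = V/(n·D) for n: n = V/(J*·D) = 26.25/(0.9467 × 0.553) = 50.140862 rev/s
rpm = 60·n = 3008.451744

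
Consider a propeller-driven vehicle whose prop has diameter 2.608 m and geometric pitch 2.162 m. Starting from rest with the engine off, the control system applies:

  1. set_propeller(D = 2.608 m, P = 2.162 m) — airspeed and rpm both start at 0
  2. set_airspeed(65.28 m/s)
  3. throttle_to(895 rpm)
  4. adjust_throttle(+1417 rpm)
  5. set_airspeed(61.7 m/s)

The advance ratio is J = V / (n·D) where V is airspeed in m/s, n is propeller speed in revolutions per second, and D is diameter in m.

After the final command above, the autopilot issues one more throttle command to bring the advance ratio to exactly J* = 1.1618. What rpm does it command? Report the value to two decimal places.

set_propeller: D = 2.608 m, P = 2.162 m (p = P/D = 0.828988); state ← (V=0, rpm=0)
set_airspeed(65.28): V ← 65.28 m/s
throttle_to(895): rpm ← 895
adjust_throttle(+1417): rpm ← 895 +1417 = 2312
set_airspeed(61.7): V ← 61.7 m/s
final state: V = 61.7 m/s, rpm = 2312 → n = rpm/60 = 38.533333 rev/s
target J* = 1.1618; solve J* = V/(n·D) for n: n = V/(J*·D) = 61.7/(1.1618 × 2.608) = 20.363208 rev/s
rpm = 60·n = 1221.792501

rpm = 1221.79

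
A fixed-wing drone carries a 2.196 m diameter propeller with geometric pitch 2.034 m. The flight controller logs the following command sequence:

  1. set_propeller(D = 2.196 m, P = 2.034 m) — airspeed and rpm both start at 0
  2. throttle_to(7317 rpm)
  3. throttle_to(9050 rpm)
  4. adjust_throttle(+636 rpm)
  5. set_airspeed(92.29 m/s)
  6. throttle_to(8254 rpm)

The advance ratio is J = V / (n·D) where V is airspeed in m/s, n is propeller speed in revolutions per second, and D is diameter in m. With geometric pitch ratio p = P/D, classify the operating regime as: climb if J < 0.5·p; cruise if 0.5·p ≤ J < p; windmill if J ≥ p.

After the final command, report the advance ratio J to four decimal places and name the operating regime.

J = 0.3055, regime = climb

set_propeller: D = 2.196 m, P = 2.034 m (p = P/D = 0.926230); state ← (V=0, rpm=0)
throttle_to(7317): rpm ← 7317
throttle_to(9050): rpm ← 9050
adjust_throttle(+636): rpm ← 9050 +636 = 9686
set_airspeed(92.29): V ← 92.29 m/s
throttle_to(8254): rpm ← 8254
final state: V = 92.29 m/s, rpm = 8254 → n = rpm/60 = 137.566667 rev/s
J = V / (n·D) = 92.29 / (137.566667 × 2.196) = 0.305499
regime bands: climb J<0.4631 | cruise [0.4631, 0.9262) | windmill J≥0.9262
J = 0.3055 → climb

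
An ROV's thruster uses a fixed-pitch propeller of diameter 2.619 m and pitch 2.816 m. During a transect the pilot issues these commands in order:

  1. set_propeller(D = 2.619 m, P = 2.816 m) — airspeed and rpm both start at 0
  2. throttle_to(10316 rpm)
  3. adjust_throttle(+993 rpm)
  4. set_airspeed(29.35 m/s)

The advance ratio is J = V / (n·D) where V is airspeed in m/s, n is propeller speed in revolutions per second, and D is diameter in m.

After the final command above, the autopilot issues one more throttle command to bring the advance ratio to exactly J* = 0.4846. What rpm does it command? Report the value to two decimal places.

rpm = 1387.52

set_propeller: D = 2.619 m, P = 2.816 m (p = P/D = 1.075220); state ← (V=0, rpm=0)
throttle_to(10316): rpm ← 10316
adjust_throttle(+993): rpm ← 10316 +993 = 11309
set_airspeed(29.35): V ← 29.35 m/s
final state: V = 29.35 m/s, rpm = 11309 → n = rpm/60 = 188.483333 rev/s
target J* = 0.4846; solve J* = V/(n·D) for n: n = V/(J*·D) = 29.35/(0.4846 × 2.619) = 23.125397 rev/s
rpm = 60·n = 1387.523821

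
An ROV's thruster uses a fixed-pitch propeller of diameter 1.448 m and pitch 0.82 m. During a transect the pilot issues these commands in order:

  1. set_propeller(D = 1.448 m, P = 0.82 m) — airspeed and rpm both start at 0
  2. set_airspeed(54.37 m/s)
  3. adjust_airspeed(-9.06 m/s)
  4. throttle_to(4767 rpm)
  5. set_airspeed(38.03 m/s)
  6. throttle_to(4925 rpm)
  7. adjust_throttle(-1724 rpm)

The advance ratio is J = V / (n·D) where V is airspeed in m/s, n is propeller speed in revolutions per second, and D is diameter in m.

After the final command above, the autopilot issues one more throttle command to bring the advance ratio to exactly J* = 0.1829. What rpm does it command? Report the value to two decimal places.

set_propeller: D = 1.448 m, P = 0.82 m (p = P/D = 0.566298); state ← (V=0, rpm=0)
set_airspeed(54.37): V ← 54.37 m/s
adjust_airspeed(-9.06): V ← 54.37 -9.06 = 45.31 m/s
throttle_to(4767): rpm ← 4767
set_airspeed(38.03): V ← 38.03 m/s
throttle_to(4925): rpm ← 4925
adjust_throttle(-1724): rpm ← 4925 -1724 = 3201
final state: V = 38.03 m/s, rpm = 3201 → n = rpm/60 = 53.350000 rev/s
target J* = 0.1829; solve J* = V/(n·D) for n: n = V/(J*·D) = 38.03/(0.1829 × 1.448) = 143.596567 rev/s
rpm = 60·n = 8615.794037

rpm = 8615.79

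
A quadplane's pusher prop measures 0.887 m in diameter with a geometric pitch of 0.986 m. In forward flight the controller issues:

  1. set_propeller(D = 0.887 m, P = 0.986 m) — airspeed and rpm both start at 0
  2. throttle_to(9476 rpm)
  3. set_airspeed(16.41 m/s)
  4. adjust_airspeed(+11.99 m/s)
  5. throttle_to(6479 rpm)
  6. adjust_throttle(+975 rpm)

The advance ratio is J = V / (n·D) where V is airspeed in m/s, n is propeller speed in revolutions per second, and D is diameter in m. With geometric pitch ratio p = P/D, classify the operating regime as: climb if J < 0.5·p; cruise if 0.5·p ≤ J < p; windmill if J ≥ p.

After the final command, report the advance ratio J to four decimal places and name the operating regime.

J = 0.2577, regime = climb

set_propeller: D = 0.887 m, P = 0.986 m (p = P/D = 1.111612); state ← (V=0, rpm=0)
throttle_to(9476): rpm ← 9476
set_airspeed(16.41): V ← 16.41 m/s
adjust_airspeed(+11.99): V ← 16.41 +11.99 = 28.4 m/s
throttle_to(6479): rpm ← 6479
adjust_throttle(+975): rpm ← 6479 +975 = 7454
final state: V = 28.4 m/s, rpm = 7454 → n = rpm/60 = 124.233333 rev/s
J = V / (n·D) = 28.4 / (124.233333 × 0.887) = 0.257725
regime bands: climb J<0.5558 | cruise [0.5558, 1.1116) | windmill J≥1.1116
J = 0.2577 → climb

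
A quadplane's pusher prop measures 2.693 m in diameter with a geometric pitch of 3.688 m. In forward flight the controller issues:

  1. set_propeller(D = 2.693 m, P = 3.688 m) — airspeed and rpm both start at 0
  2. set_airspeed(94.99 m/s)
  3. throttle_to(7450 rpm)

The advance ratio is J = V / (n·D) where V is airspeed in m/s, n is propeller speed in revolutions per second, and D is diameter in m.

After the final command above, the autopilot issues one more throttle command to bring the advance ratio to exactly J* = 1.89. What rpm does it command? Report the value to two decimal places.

rpm = 1119.78

set_propeller: D = 2.693 m, P = 3.688 m (p = P/D = 1.369476); state ← (V=0, rpm=0)
set_airspeed(94.99): V ← 94.99 m/s
throttle_to(7450): rpm ← 7450
final state: V = 94.99 m/s, rpm = 7450 → n = rpm/60 = 124.166667 rev/s
target J* = 1.89; solve J* = V/(n·D) for n: n = V/(J*·D) = 94.99/(1.89 × 2.693) = 18.662926 rev/s
rpm = 60·n = 1119.775550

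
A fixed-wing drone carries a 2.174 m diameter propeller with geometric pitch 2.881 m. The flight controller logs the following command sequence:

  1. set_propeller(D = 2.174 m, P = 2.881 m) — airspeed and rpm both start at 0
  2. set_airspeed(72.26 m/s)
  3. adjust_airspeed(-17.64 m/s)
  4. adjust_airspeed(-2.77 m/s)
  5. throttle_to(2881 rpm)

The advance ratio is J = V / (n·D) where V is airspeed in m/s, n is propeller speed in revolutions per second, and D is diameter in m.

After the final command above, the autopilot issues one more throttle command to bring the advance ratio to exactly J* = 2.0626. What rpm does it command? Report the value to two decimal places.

rpm = 693.79

set_propeller: D = 2.174 m, P = 2.881 m (p = P/D = 1.325207); state ← (V=0, rpm=0)
set_airspeed(72.26): V ← 72.26 m/s
adjust_airspeed(-17.64): V ← 72.26 -17.64 = 54.62 m/s
adjust_airspeed(-2.77): V ← 54.62 -2.77 = 51.85 m/s
throttle_to(2881): rpm ← 2881
final state: V = 51.85 m/s, rpm = 2881 → n = rpm/60 = 48.016667 rev/s
target J* = 2.0626; solve J* = V/(n·D) for n: n = V/(J*·D) = 51.85/(2.0626 × 2.174) = 11.563098 rev/s
rpm = 60·n = 693.785882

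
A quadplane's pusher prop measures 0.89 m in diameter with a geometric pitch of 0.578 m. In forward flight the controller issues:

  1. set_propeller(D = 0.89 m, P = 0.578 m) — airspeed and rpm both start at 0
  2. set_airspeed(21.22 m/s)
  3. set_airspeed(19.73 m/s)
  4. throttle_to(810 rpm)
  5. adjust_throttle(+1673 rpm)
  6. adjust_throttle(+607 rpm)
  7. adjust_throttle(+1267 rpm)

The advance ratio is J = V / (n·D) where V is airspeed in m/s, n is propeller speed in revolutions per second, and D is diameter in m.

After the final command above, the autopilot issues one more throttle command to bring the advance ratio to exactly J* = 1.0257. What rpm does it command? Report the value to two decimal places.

rpm = 1296.78

set_propeller: D = 0.89 m, P = 0.578 m (p = P/D = 0.649438); state ← (V=0, rpm=0)
set_airspeed(21.22): V ← 21.22 m/s
set_airspeed(19.73): V ← 19.73 m/s
throttle_to(810): rpm ← 810
adjust_throttle(+1673): rpm ← 810 +1673 = 2483
adjust_throttle(+607): rpm ← 2483 +607 = 3090
adjust_throttle(+1267): rpm ← 3090 +1267 = 4357
final state: V = 19.73 m/s, rpm = 4357 → n = rpm/60 = 72.616667 rev/s
target J* = 1.0257; solve J* = V/(n·D) for n: n = V/(J*·D) = 19.73/(1.0257 × 0.89) = 21.613083 rev/s
rpm = 60·n = 1296.784985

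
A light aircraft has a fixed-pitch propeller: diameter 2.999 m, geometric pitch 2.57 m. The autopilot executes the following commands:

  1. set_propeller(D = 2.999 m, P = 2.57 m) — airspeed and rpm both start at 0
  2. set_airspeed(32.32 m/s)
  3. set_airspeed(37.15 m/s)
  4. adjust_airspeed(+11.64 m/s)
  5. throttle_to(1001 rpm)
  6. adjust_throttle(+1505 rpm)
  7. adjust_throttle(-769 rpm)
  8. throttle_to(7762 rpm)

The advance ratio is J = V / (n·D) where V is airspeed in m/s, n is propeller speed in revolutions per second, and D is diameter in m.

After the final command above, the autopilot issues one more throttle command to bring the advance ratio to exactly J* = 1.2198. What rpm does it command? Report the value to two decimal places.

rpm = 800.23

set_propeller: D = 2.999 m, P = 2.57 m (p = P/D = 0.856952); state ← (V=0, rpm=0)
set_airspeed(32.32): V ← 32.32 m/s
set_airspeed(37.15): V ← 37.15 m/s
adjust_airspeed(+11.64): V ← 37.15 +11.64 = 48.79 m/s
throttle_to(1001): rpm ← 1001
adjust_throttle(+1505): rpm ← 1001 +1505 = 2506
adjust_throttle(-769): rpm ← 2506 -769 = 1737
throttle_to(7762): rpm ← 7762
final state: V = 48.79 m/s, rpm = 7762 → n = rpm/60 = 129.366667 rev/s
target J* = 1.2198; solve J* = V/(n·D) for n: n = V/(J*·D) = 48.79/(1.2198 × 2.999) = 13.337233 rev/s
rpm = 60·n = 800.233952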